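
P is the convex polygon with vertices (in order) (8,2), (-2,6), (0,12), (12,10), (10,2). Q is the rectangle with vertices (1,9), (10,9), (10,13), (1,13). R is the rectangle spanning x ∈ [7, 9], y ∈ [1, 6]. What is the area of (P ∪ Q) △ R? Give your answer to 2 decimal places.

105.65

|P ∪ Q| = 111.25.
|(P ∪ Q) ∩ R| = 7.8.
|(P ∪ Q) △ R| = 111.25 + 10 − 15.6 = 105.65.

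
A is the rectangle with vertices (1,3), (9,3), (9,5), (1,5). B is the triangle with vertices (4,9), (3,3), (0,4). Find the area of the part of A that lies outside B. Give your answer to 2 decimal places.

|A| = 16, |A∩B| = 3.6667.
|A ∖ B| = |A| − |A∩B| = 16 − 3.6667 = 12.33.

12.33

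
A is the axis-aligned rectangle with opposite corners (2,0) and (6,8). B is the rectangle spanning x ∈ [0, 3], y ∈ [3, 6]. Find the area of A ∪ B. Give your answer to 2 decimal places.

38.00

By inclusion–exclusion:
Individual areas: |A| = 32, |B| = 9.
|A∩B|: x∈[2,3], y∈[3,6] → 1·3 = 3.
|A ∪ B| = 41 − 3 = 38.00.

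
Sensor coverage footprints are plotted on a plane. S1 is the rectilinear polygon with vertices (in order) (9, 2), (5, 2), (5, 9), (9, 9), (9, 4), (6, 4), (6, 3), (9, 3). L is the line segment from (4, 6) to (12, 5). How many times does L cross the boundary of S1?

The segment meets the boundary at (9,5.375), (5,5.875).

2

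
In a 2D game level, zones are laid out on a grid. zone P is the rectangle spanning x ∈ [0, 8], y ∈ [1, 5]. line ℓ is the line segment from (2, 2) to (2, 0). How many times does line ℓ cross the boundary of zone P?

1

The segment meets the boundary at (2,1).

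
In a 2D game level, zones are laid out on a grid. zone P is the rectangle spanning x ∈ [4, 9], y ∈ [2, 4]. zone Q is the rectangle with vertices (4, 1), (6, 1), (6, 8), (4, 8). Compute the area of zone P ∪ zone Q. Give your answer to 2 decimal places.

20.00

By inclusion–exclusion:
Individual areas: |zone P| = 10, |zone Q| = 14.
|zone P∩zone Q|: x∈[4,6], y∈[2,4] → 2·2 = 4.
|zone P ∪ zone Q| = 24 − 4 = 20.00.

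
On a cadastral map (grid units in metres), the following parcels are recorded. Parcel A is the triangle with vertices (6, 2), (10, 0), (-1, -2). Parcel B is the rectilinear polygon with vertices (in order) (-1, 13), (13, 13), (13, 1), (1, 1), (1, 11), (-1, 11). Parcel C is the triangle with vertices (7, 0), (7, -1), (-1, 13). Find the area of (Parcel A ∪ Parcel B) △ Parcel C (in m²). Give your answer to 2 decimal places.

|Parcel A ∪ Parcel B| = 161.125.
|(Parcel A ∪ Parcel B) ∩ Parcel C| = 3.7844.
|(Parcel A ∪ Parcel B) △ Parcel C| = 161.125 + 4 − 7.5689 = 157.56.

157.56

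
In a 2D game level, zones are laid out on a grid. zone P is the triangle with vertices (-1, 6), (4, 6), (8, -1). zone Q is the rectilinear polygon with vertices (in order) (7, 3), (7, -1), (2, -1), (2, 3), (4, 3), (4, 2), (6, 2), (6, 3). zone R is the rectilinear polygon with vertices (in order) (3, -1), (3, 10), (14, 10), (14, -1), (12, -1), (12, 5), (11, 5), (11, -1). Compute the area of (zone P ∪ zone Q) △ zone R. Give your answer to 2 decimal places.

|zone P ∪ zone Q| = 32.1925.
|(zone P ∪ zone Q) ∩ zone R| = 21.9782.
|(zone P ∪ zone Q) △ zone R| = 32.1925 + 115 − 43.9563 = 103.24.

103.24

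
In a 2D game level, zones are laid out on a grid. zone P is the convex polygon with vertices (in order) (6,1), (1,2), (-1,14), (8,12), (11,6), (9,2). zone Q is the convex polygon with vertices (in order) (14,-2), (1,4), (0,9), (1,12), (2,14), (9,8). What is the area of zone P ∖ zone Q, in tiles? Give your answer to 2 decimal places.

28.98

|zone P| = 108, |zone P∩zone Q| = 79.0177.
|zone P ∖ zone Q| = |zone P| − |zone P∩zone Q| = 108 − 79.0177 = 28.98.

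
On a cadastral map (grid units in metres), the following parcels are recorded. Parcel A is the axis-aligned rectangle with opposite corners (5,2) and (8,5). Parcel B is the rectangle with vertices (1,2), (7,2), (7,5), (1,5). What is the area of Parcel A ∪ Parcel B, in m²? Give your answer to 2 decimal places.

By inclusion–exclusion:
Individual areas: |Parcel A| = 9, |Parcel B| = 18.
|Parcel A∩Parcel B|: x∈[5,7], y∈[2,5] → 2·3 = 6.
|Parcel A ∪ Parcel B| = 27 − 6 = 21.00.

21.00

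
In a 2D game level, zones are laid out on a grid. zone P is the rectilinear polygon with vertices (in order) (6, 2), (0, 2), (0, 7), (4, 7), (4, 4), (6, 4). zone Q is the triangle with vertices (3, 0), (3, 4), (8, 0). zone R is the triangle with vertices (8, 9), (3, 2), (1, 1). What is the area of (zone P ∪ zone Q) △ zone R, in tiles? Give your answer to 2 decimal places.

|zone P ∪ zone Q| = 31.5.
|(zone P ∪ zone Q) ∩ zone R| = 2.0089.
|(zone P ∪ zone Q) △ zone R| = 31.5 + 4.5 − 4.0179 = 31.98.

31.98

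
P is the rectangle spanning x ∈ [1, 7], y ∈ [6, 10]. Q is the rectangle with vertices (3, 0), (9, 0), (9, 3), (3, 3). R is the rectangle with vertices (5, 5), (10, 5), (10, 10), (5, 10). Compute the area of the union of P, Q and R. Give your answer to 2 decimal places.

59.00

By inclusion–exclusion:
Individual areas: |P| = 24, |Q| = 18, |R| = 25.
|P∩Q| = 0 (no overlap).
|P∩R|: x∈[5,7], y∈[6,10] → 2·4 = 8.
|Q∩R| = 0 (no overlap).
|P∩Q∩R| = 0.
|P ∪ Q ∪ R| = 67 − 8 + 0 = 59.00.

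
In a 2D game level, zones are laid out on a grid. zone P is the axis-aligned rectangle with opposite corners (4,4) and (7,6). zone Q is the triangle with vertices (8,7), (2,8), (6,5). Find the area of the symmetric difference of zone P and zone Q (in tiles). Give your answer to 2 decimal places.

|zone P| = 6, |zone Q| = 7, |zone P∩zone Q| = 1.1667.
|zone P △ zone Q| = |zone P| + |zone Q| − 2·|zone P∩zone Q| = 6 + 7 − 2.3333 = 10.67.

10.67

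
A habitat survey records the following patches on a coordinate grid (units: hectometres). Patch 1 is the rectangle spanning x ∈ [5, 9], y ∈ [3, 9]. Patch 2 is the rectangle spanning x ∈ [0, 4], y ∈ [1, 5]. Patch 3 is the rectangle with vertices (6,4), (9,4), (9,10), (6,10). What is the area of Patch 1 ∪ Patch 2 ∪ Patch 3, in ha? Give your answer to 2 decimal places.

43.00

By inclusion–exclusion:
Individual areas: |Patch 1| = 24, |Patch 2| = 16, |Patch 3| = 18.
|Patch 1∩Patch 2| = 0 (no overlap).
|Patch 1∩Patch 3|: x∈[6,9], y∈[4,9] → 3·5 = 15.
|Patch 2∩Patch 3| = 0 (no overlap).
|Patch 1∩Patch 2∩Patch 3| = 0.
|Patch 1 ∪ Patch 2 ∪ Patch 3| = 58 − 15 + 0 = 43.00.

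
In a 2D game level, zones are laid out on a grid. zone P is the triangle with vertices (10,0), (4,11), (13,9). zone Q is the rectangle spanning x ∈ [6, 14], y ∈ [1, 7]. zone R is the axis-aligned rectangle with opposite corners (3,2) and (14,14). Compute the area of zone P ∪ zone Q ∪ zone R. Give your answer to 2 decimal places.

140.44

By inclusion–exclusion:
Individual areas: |zone P| = 43.5, |zone Q| = 48, |zone R| = 132.
|zone P∩zone Q| = 21.0909.
|zone P∩zone R| = 41.7424.
|zone Q∩zone R|: x∈[6,14], y∈[2,7] → 8·5 = 40.
|zone P∩zone Q∩zone R| = 19.7727.
|zone P ∪ zone Q ∪ zone R| = 223.5 − 102.8333 + 19.7727 = 140.44.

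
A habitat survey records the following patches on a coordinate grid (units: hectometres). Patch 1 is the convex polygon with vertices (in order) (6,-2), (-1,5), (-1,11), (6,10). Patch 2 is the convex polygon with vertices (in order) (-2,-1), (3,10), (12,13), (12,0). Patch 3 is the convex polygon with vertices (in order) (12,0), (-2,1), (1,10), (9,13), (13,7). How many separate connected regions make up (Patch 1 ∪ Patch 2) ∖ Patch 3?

(Patch 1 ∪ Patch 2) ∖ Patch 3 splits into 3 disjoint pieces (area 14.2719, area 8.0819, area 5.5227).

3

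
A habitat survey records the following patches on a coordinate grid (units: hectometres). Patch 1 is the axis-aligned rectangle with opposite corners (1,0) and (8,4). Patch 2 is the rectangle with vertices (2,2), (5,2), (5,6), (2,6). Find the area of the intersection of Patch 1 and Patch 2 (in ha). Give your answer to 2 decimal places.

6.00

|Patch 1∩Patch 2|: x∈[2,5], y∈[2,4] → 3·2 = 6.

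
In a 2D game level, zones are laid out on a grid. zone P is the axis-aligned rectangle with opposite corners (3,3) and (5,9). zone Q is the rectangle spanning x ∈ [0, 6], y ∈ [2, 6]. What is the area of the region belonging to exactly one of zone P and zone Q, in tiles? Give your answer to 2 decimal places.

24.00

|zone P∩zone Q|: x∈[3,5], y∈[3,6] → 2·3 = 6.
|zone P △ zone Q| = |zone P| + |zone Q| − 2·|zone P∩zone Q| = 12 + 24 − 12 = 24.00.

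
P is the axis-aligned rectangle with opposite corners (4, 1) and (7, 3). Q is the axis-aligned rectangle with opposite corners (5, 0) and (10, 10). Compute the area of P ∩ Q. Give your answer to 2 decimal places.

|P∩Q|: x∈[5,7], y∈[1,3] → 2·2 = 4.

4.00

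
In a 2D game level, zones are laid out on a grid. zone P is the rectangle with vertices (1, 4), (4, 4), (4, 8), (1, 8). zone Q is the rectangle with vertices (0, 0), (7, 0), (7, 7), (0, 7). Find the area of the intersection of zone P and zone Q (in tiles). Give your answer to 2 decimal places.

|zone P∩zone Q|: x∈[1,4], y∈[4,7] → 3·3 = 9.

9.00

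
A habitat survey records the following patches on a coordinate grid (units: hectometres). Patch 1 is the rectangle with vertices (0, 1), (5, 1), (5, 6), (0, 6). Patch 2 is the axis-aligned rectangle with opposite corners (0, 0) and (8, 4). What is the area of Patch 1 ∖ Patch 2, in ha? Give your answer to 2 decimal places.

|Patch 1∩Patch 2|: x∈[0,5], y∈[1,4] → 5·3 = 15.
|Patch 1| = 25.
|Patch 1 ∖ Patch 2| = |Patch 1| − |Patch 1∩Patch 2| = 25 − 15 = 10.00.

10.00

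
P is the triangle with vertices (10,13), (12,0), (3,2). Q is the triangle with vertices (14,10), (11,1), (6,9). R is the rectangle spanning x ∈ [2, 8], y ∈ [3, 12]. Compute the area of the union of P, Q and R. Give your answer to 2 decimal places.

By inclusion–exclusion:
Individual areas: |P| = 56.5, |Q| = 34.5, |R| = 54.
|P∩Q| = 21.4353.
|P∩R| = 14.961.
|Q∩R| = 3.45.
|P∩Q∩R| = 2.4677.
|P ∪ Q ∪ R| = 145 − 39.8463 + 2.4677 = 107.62.

107.62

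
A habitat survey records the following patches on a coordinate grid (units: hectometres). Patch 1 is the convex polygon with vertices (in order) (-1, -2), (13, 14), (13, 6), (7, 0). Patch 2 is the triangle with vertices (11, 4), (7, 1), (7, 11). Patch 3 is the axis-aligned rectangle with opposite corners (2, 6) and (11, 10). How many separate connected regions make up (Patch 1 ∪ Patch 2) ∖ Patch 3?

2

(Patch 1 ∪ Patch 2) ∖ Patch 3 splits into 2 disjoint pieces (area 0.2857, area 61).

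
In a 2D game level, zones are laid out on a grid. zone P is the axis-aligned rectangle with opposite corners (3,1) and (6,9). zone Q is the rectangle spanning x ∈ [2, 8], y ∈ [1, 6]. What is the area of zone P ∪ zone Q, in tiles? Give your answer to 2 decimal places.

39.00

By inclusion–exclusion:
Individual areas: |zone P| = 24, |zone Q| = 30.
|zone P∩zone Q|: x∈[3,6], y∈[1,6] → 3·5 = 15.
|zone P ∪ zone Q| = 54 − 15 = 39.00.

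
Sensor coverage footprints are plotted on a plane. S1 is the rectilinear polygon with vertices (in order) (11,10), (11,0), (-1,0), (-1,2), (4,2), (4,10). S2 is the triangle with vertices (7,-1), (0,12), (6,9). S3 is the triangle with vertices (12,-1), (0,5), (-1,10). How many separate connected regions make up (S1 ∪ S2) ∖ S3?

(S1 ∪ S2) ∖ S3 splits into 2 disjoint pieces (area 60.4797, area 19.2192).

2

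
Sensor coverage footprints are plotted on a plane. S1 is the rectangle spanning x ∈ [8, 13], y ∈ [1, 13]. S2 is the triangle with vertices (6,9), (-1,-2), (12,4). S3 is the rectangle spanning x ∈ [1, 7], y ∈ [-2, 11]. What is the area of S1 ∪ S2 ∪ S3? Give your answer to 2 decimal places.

146.05

By inclusion–exclusion:
Individual areas: |S1| = 60, |S2| = 50.5, |S3| = 78.
|S1∩S2| = 10.359.
|S1∩S3| = 0 (no overlap).
|S2∩S3| = 32.0943.
|S1∩S2∩S3| = 0.
|S1 ∪ S2 ∪ S3| = 188.5 − 42.4533 + 0 = 146.05.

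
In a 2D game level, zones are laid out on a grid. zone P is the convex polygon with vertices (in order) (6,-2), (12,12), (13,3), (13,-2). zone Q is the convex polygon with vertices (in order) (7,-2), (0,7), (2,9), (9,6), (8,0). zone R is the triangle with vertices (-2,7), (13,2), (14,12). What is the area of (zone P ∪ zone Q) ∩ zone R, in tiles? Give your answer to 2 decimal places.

|zone P ∪ zone Q| = 96.2781.
|(zone P ∪ zone Q) ∩ zone R| = 46.06.

46.06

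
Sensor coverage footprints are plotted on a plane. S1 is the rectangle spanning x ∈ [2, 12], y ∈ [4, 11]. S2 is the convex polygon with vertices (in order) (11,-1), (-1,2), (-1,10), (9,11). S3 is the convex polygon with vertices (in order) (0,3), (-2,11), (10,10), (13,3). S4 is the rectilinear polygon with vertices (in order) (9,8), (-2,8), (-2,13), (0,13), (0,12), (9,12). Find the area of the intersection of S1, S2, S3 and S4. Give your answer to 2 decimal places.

16.26

The intersection is the polygon with vertices (4,10.5), (9,10.083), (9,8), (2,8), (2,10.3).
By the shoelace formula its area is 16.26.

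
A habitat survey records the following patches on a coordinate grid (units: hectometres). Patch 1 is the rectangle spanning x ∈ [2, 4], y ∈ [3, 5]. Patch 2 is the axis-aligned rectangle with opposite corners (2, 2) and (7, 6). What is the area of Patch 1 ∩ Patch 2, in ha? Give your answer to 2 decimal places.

|Patch 1∩Patch 2|: x∈[2,4], y∈[3,5] → 2·2 = 4.

4.00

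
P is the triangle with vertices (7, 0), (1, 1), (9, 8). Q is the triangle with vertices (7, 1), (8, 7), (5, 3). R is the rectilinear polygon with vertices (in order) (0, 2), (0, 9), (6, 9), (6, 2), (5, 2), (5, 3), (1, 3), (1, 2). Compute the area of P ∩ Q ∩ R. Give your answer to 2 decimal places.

The intersection is the polygon with vertices (6,4.333), (6,2), (5,3).
By the shoelace formula its area is 1.17.

1.17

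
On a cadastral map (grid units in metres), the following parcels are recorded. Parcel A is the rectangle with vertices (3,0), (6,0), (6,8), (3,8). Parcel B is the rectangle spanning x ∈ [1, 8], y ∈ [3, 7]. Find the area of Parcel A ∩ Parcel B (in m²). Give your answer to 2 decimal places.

|Parcel A∩Parcel B|: x∈[3,6], y∈[3,7] → 3·4 = 12.

12.00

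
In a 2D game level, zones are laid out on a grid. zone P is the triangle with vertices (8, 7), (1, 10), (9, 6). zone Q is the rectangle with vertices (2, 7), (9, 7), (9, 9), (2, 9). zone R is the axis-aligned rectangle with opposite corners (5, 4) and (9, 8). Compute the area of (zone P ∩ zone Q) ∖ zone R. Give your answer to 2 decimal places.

|zone P ∩ zone Q| = 1.3333.
|(zone P ∩ zone Q) ∩ zone R| = 0.8333.
|(zone P ∩ zone Q) ∖ zone R| = 1.3333 − 0.8333 = 0.50.

0.50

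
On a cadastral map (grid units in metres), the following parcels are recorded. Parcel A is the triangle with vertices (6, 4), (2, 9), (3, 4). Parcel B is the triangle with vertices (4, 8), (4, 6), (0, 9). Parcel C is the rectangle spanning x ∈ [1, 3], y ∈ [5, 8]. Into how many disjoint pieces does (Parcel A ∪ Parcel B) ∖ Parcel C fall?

1

(Parcel A ∪ Parcel B) ∖ Parcel C is a single connected region.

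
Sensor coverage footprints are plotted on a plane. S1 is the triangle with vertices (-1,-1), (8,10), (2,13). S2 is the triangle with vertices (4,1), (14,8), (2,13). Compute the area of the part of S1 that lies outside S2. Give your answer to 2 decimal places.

|S1| = 46.5, |S1∩S2| = 23.6077.
|S1 ∖ S2| = |S1| − |S1∩S2| = 46.5 − 23.6077 = 22.89.

22.89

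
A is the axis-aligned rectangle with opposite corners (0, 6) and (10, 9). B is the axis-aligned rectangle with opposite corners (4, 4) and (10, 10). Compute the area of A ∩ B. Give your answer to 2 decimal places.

|A∩B|: x∈[4,10], y∈[6,9] → 6·3 = 18.

18.00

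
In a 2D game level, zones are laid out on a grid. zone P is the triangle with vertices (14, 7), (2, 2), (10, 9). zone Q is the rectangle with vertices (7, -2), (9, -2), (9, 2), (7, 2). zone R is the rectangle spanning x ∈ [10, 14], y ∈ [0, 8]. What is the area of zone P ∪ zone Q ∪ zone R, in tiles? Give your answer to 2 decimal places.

55.67

By inclusion–exclusion:
Individual areas: |zone P| = 22, |zone Q| = 8, |zone R| = 32.
|zone P∩zone Q| = 0.
|zone P∩zone R| = 6.3333.
|zone Q∩zone R| = 0 (no overlap).
|zone P∩zone Q∩zone R| = 0.
|zone P ∪ zone Q ∪ zone R| = 62 − 6.3333 + 0 = 55.67.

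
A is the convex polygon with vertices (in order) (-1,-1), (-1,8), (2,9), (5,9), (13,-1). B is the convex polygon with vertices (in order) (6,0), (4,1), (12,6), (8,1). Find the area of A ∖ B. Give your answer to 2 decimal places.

88.70

|A| = 98.5, |A∩B| = 9.7958.
|A ∖ B| = |A| − |A∩B| = 98.5 − 9.7958 = 88.70.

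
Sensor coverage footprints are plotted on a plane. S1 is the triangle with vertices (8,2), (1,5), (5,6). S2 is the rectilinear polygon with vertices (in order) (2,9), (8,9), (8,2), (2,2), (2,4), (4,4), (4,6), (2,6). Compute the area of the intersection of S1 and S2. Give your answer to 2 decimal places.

6.54

The intersection is the polygon with vertices (3.333,4), (4,4), (4,5.75), (5,6), (8,2).
By the shoelace formula its area is 6.54.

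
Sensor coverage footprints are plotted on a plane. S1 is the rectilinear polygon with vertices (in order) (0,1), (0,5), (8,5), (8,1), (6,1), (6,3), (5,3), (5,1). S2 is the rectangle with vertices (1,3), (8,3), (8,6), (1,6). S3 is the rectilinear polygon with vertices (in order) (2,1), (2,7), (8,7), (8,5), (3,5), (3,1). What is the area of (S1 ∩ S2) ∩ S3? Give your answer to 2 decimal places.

2.00

|S1 ∩ S2| = 14.
|(S1 ∩ S2) ∩ S3| = 2.00.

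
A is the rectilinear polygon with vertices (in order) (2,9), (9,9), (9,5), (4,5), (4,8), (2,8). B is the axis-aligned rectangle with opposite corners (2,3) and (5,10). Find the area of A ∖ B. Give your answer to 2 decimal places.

16.00

|A| = 22, |A∩B| = 6.
|A ∖ B| = |A| − |A∩B| = 22 − 6 = 16.00.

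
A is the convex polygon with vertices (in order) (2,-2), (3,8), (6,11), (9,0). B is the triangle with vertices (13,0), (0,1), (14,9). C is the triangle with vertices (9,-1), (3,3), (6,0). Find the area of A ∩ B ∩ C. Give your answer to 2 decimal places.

1.52

The intersection is the polygon with vertices (3.231,2.846), (6.783,0.478), (5.417,0.583), (3.182,2.818).
By the shoelace formula its area is 1.52.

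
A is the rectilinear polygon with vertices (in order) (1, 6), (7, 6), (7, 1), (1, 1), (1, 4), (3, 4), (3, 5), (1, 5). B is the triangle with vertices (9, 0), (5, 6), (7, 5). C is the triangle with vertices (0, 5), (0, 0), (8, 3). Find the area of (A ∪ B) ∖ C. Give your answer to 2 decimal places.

16.26

|A ∪ B| = 30.
|(A ∪ B) ∩ C| = 13.7421.
|(A ∪ B) ∖ C| = 30 − 13.7421 = 16.26.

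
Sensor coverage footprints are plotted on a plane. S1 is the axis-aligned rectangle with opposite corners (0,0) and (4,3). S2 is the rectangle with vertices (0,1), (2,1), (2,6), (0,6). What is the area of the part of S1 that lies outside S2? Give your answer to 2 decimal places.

|S1∩S2|: x∈[0,2], y∈[1,3] → 2·2 = 4.
|S1| = 12.
|S1 ∖ S2| = |S1| − |S1∩S2| = 12 − 4 = 8.00.

8.00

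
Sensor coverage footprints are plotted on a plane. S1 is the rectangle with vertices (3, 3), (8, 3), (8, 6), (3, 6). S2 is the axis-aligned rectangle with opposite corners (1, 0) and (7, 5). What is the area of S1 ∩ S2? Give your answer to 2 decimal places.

8.00

|S1∩S2|: x∈[3,7], y∈[3,5] → 4·2 = 8.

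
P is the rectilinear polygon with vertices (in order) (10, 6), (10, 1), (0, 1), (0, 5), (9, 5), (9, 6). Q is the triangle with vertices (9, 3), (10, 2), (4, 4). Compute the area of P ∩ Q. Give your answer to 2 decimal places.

2.00

The intersection is the polygon with vertices (10,2), (4,4), (9,3).
By the shoelace formula its area is 2.00.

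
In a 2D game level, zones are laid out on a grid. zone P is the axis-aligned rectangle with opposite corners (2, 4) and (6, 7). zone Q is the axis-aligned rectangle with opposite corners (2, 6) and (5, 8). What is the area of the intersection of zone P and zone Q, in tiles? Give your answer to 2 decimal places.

|zone P∩zone Q|: x∈[2,5], y∈[6,7] → 3·1 = 3.

3.00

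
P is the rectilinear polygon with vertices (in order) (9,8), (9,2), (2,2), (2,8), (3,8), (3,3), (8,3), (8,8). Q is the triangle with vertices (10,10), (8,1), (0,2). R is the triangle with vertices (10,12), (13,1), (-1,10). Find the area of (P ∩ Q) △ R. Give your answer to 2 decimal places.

67.65

|P ∩ Q| = 11.6389.
|(P ∩ Q) ∩ R| = 3.7455.
|(P ∩ Q) △ R| = 11.6389 + 63.5 − 7.4911 = 67.65.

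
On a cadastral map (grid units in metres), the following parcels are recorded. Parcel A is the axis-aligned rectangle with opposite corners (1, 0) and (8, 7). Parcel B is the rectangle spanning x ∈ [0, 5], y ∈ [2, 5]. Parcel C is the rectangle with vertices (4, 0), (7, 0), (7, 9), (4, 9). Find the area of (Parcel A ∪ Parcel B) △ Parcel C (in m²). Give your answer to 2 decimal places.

37.00

|Parcel A ∪ Parcel B| = 52.
|(Parcel A ∪ Parcel B) ∩ Parcel C| = 21.
|(Parcel A ∪ Parcel B) △ Parcel C| = 52 + 27 − 42 = 37.00.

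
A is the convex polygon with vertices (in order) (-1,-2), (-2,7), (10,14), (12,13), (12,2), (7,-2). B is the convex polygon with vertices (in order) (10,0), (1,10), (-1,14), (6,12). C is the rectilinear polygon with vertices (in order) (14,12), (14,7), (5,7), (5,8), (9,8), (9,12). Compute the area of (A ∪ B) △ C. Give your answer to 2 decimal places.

173.03

|A ∪ B| = 182.0336.
|(A ∪ B) ∩ C| = 19.
|(A ∪ B) △ C| = 182.0336 + 29 − 38 = 173.03.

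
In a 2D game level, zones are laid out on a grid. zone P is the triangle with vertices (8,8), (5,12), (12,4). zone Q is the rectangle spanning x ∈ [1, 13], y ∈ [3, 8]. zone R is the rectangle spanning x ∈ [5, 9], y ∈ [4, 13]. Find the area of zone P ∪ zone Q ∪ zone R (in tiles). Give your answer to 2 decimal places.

By inclusion–exclusion:
Individual areas: |zone P| = 2, |zone Q| = 60, |zone R| = 36.
|zone P∩zone Q| = 1.
|zone P∩zone R| = 1.3571.
|zone Q∩zone R|: x∈[5,9], y∈[4,8] → 4·4 = 16.
|zone P∩zone Q∩zone R| = 0.3571.
|zone P ∪ zone Q ∪ zone R| = 98 − 18.3571 + 0.3571 = 80.00.

80.00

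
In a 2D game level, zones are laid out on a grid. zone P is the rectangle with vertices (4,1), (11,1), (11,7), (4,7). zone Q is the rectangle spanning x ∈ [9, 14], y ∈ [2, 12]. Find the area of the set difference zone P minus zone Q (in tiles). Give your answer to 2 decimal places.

|zone P∩zone Q|: x∈[9,11], y∈[2,7] → 2·5 = 10.
|zone P| = 42.
|zone P ∖ zone Q| = |zone P| − |zone P∩zone Q| = 42 − 10 = 32.00.

32.00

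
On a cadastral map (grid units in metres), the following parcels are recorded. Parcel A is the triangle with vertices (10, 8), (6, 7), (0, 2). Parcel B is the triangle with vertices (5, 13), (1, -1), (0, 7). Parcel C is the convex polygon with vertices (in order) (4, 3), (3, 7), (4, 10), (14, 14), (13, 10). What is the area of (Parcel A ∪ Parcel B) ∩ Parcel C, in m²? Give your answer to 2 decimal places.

|Parcel A ∪ Parcel B| = 29.401.
|(Parcel A ∪ Parcel B) ∩ Parcel C| = 6.21.

6.21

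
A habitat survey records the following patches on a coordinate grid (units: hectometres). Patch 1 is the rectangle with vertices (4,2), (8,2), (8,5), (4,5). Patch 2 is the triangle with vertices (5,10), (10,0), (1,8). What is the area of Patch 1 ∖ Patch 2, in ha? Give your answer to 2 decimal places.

6.44

|Patch 1| = 12, |Patch 1∩Patch 2| = 5.5625.
|Patch 1 ∖ Patch 2| = |Patch 1| − |Patch 1∩Patch 2| = 12 − 5.5625 = 6.44.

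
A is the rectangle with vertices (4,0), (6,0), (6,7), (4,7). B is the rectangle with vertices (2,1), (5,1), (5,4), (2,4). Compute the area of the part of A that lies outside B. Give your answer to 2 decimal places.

11.00

|A∩B|: x∈[4,5], y∈[1,4] → 1·3 = 3.
|A| = 14.
|A ∖ B| = |A| − |A∩B| = 14 − 3 = 11.00.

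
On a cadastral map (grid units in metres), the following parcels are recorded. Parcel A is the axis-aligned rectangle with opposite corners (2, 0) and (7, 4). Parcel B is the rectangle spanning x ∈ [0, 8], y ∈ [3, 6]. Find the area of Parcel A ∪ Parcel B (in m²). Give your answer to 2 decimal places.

39.00

By inclusion–exclusion:
Individual areas: |Parcel A| = 20, |Parcel B| = 24.
|Parcel A∩Parcel B|: x∈[2,7], y∈[3,4] → 5·1 = 5.
|Parcel A ∪ Parcel B| = 44 − 5 = 39.00.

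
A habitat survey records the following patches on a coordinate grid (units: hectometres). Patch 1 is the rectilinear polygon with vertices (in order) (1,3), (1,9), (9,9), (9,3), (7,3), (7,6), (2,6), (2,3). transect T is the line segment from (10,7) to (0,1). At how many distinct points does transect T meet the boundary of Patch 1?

2

The segment meets the boundary at (7,5.2), (9,6.4).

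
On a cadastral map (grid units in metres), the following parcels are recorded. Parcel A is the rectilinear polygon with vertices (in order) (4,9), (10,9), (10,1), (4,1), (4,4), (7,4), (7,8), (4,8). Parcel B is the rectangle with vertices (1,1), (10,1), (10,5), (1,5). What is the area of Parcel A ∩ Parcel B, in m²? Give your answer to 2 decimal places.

The intersection is the polygon with vertices (10,1), (4,1), (4,4), (7,4), (7,5), (10,5).
By the shoelace formula its area is 21.00.

21.00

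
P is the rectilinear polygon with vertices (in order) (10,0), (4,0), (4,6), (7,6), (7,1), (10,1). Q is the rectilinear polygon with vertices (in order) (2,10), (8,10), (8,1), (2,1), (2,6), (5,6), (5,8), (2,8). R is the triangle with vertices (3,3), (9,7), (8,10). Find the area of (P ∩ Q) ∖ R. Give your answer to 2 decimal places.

|P ∩ Q| = 15.
|(P ∩ Q) ∩ R| = 3.0857.
|(P ∩ Q) ∖ R| = 15 − 3.0857 = 11.91.

11.91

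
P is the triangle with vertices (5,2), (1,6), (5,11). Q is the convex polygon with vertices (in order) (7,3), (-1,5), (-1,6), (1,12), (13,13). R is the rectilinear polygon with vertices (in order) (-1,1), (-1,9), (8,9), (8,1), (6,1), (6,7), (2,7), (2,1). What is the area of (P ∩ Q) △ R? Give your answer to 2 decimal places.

|P ∩ Q| = 16.5.
|(P ∩ Q) ∩ R| = 5.9.
|(P ∩ Q) △ R| = 16.5 + 48 − 11.8 = 52.70.

52.70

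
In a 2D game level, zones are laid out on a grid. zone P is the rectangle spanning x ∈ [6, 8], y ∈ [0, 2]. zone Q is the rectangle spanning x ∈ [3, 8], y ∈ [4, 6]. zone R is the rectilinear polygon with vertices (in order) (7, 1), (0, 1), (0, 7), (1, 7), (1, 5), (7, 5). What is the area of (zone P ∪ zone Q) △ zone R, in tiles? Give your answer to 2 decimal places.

|zone P ∪ zone Q| = 14.
|(zone P ∪ zone Q) ∩ zone R| = 5.
|(zone P ∪ zone Q) △ zone R| = 14 + 30 − 10 = 34.00.

34.00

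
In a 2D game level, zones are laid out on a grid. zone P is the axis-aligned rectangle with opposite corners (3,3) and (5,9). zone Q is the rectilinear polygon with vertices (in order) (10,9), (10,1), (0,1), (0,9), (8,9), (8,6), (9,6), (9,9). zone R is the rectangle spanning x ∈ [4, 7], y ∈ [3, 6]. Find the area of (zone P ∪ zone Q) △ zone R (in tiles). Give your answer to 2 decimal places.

|zone P ∪ zone Q| = 77.
|(zone P ∪ zone Q) ∩ zone R| = 9.
|(zone P ∪ zone Q) △ zone R| = 77 + 9 − 18 = 68.00.

68.00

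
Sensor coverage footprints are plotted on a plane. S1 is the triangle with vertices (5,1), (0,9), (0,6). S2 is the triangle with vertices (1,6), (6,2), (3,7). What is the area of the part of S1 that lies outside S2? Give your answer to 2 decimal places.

|S1| = 7.5, |S1∩S2| = 0.7583.
|S1 ∖ S2| = |S1| − |S1∩S2| = 7.5 − 0.7583 = 6.74.

6.74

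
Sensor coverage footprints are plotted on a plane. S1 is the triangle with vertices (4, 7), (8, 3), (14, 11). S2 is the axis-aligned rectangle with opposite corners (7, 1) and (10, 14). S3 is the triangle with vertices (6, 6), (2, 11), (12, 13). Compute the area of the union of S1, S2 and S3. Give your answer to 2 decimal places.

By inclusion–exclusion:
Individual areas: |S1| = 28, |S2| = 39, |S3| = 29.
|S1∩S2| = 14.2333.
|S1∩S3| = 3.0949.
|S2∩S3| = 10.15.
|S1∩S2∩S3| = 0.6964.
|S1 ∪ S2 ∪ S3| = 96 − 27.4782 + 0.6964 = 69.22.

69.22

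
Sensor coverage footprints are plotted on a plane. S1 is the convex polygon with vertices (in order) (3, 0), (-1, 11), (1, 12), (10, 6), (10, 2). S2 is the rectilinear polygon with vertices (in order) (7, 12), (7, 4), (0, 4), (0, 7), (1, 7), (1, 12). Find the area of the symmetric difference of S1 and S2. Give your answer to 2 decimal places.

54.00

|S1| = 75, |S2| = 51, |S1∩S2| = 36.
|S1 △ S2| = |S1| + |S2| − 2·|S1∩S2| = 75 + 51 − 72 = 54.00.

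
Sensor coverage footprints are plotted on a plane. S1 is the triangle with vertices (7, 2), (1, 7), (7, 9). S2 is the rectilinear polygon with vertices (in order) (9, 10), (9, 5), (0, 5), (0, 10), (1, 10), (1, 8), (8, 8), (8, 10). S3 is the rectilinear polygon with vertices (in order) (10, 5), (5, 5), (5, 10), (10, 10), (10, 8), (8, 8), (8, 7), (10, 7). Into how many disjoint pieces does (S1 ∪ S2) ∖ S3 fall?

(S1 ∪ S2) ∖ S3 splits into 2 disjoint pieces (area 22.5667, area 1).

2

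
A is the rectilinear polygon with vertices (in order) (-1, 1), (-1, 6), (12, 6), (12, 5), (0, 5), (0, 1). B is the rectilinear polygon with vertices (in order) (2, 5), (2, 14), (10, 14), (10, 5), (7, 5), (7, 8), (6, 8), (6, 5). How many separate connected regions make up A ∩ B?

2

A ∩ B splits into 2 disjoint pieces (area 4, area 3).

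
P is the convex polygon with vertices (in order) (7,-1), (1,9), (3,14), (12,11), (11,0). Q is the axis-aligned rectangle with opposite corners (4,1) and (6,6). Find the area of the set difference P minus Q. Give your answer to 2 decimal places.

|P| = 108, |P∩Q| = 7.3.
|P ∖ Q| = |P| − |P∩Q| = 108 − 7.3 = 100.70.

100.70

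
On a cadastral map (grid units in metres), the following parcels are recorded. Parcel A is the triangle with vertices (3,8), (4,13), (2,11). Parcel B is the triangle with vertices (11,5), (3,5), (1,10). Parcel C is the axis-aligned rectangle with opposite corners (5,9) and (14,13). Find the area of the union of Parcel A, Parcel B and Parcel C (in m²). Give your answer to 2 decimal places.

By inclusion–exclusion:
Individual areas: |Parcel A| = 4, |Parcel B| = 20, |Parcel C| = 36.
|Parcel A∩Parcel B| = 0.2909.
|Parcel A∩Parcel C| = 0.
|Parcel B∩Parcel C| = 0.
|Parcel A∩Parcel B∩Parcel C| = 0.
|Parcel A ∪ Parcel B ∪ Parcel C| = 60 − 0.2909 + 0 = 59.71.

59.71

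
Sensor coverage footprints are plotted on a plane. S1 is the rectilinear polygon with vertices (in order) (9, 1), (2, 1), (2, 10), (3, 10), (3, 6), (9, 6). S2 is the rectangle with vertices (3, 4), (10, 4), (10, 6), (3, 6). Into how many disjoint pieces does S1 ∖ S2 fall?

1

S1 ∖ S2 is a single connected region.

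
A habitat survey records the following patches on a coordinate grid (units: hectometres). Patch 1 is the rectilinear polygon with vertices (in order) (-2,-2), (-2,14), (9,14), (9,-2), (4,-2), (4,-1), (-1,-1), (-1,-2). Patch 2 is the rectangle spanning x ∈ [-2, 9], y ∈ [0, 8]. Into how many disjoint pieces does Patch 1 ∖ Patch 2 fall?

Patch 1 ∖ Patch 2 splits into 2 disjoint pieces (area 17, area 66).

2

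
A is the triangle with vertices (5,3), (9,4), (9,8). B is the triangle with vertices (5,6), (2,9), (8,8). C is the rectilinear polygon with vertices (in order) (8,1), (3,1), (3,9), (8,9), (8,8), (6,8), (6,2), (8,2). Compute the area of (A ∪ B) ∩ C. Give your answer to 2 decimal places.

|A ∪ B| = 15.5.
|(A ∪ B) ∩ C| = 6.25.

6.25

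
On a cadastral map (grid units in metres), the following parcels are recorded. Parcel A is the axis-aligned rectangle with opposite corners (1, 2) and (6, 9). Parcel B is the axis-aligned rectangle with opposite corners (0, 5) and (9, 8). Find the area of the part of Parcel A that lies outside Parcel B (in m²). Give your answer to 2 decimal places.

|Parcel A∩Parcel B|: x∈[1,6], y∈[5,8] → 5·3 = 15.
|Parcel A| = 35.
|Parcel A ∖ Parcel B| = |Parcel A| − |Parcel A∩Parcel B| = 35 − 15 = 20.00.

20.00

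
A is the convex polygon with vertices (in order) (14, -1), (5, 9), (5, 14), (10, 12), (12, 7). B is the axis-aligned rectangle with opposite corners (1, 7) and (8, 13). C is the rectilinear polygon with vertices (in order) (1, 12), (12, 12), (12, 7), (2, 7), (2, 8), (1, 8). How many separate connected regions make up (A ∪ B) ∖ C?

3

(A ∪ B) ∖ C splits into 3 disjoint pieces (area 1, area 9.05, area 20.8).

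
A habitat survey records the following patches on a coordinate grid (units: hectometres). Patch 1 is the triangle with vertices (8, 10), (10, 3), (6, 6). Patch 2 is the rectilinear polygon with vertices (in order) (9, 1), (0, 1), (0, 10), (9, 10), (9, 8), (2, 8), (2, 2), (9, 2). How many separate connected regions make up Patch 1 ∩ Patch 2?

Patch 1 ∩ Patch 2 is a single connected region.

1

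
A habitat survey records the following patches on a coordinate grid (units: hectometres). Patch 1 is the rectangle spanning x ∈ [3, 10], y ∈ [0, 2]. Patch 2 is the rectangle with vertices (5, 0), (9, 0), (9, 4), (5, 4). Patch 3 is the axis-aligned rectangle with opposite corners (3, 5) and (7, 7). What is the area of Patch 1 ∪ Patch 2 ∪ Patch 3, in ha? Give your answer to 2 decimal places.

30.00

By inclusion–exclusion:
Individual areas: |Patch 1| = 14, |Patch 2| = 16, |Patch 3| = 8.
|Patch 1∩Patch 2|: x∈[5,9], y∈[0,2] → 4·2 = 8.
|Patch 1∩Patch 3| = 0 (no overlap).
|Patch 2∩Patch 3| = 0 (no overlap).
|Patch 1∩Patch 2∩Patch 3| = 0.
|Patch 1 ∪ Patch 2 ∪ Patch 3| = 38 − 8 + 0 = 30.00.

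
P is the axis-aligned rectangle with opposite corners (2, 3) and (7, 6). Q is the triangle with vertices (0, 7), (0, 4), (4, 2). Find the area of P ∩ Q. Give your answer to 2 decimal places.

The intersection is the polygon with vertices (2,4.5), (3.2,3), (2,3).
By the shoelace formula its area is 0.90.

0.90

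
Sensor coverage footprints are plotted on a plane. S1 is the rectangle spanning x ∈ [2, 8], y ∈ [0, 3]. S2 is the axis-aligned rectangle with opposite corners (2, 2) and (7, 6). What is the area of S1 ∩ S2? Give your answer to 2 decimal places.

|S1∩S2|: x∈[2,7], y∈[2,3] → 5·1 = 5.

5.00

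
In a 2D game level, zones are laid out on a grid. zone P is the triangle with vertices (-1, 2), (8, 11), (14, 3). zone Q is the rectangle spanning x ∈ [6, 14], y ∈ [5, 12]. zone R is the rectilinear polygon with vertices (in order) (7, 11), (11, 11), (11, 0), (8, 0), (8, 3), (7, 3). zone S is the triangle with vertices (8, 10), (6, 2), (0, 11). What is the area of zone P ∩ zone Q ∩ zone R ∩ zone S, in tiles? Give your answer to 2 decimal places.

The intersection is the polygon with vertices (7,10), (7.111,10.111), (8,10), (7,6).
By the shoelace formula its area is 2.06.

2.06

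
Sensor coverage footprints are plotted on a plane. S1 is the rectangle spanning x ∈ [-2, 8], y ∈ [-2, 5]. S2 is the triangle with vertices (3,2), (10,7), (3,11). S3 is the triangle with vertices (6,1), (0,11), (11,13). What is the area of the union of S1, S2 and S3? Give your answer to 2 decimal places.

By inclusion–exclusion:
Individual areas: |S1| = 70, |S2| = 31.5, |S3| = 61.
|S1∩S2| = 6.3.
|S1∩S3| = 8.1333.
|S2∩S3| = 26.4767.
|S1∩S2∩S3| = 3.24.
|S1 ∪ S2 ∪ S3| = 162.5 − 40.91 + 3.24 = 124.83.

124.83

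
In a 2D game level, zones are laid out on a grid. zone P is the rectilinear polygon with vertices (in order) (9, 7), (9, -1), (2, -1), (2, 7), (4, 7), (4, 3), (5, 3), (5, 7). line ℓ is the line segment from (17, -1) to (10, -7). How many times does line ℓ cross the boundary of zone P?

The segment lies entirely outside zone P and never meets its boundary.

0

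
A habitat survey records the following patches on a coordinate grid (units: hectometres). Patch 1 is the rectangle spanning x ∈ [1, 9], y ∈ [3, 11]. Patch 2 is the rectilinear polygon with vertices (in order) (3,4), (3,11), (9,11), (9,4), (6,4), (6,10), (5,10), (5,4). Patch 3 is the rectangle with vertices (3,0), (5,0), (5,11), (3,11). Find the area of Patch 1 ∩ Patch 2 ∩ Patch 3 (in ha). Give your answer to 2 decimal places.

The intersection is the polygon with vertices (5,4), (3,4), (3,11), (5,11), (5,10).
By the shoelace formula its area is 14.00.

14.00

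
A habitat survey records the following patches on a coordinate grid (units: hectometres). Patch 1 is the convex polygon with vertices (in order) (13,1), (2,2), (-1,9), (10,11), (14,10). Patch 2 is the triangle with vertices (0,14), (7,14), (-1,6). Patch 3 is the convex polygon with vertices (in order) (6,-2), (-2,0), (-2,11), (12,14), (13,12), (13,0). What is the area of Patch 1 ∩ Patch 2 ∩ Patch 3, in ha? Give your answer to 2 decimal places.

4.01

The intersection is the polygon with vertices (-0.616,9.07), (2.667,9.667), (-0.1,6.9), (-0.71,8.323).
By the shoelace formula its area is 4.01.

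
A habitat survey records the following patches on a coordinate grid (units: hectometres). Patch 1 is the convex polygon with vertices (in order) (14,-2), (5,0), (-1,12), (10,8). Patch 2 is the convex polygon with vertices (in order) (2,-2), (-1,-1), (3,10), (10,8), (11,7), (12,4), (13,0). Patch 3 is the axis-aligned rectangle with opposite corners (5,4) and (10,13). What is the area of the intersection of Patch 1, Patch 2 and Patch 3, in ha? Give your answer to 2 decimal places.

The intersection is the polygon with vertices (10,8), (10,4), (5,4), (5,9.429).
By the shoelace formula its area is 23.57.

23.57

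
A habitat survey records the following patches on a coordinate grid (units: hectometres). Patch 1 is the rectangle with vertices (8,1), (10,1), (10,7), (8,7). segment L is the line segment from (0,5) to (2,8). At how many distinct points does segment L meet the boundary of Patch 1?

0

The segment lies entirely outside Patch 1 and never meets its boundary.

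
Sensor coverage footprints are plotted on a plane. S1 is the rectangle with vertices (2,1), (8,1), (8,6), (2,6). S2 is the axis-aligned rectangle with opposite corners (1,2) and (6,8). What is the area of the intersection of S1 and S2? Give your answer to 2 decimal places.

|S1∩S2|: x∈[2,6], y∈[2,6] → 4·4 = 16.

16.00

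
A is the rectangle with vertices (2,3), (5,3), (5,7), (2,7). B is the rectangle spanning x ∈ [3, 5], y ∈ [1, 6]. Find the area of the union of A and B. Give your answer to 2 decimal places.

16.00

By inclusion–exclusion:
Individual areas: |A| = 12, |B| = 10.
|A∩B|: x∈[3,5], y∈[3,6] → 2·3 = 6.
|A ∪ B| = 22 − 6 = 16.00.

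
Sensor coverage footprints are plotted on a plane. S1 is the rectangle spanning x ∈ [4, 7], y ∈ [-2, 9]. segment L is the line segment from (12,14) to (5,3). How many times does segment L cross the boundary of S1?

1

The segment meets the boundary at (7,6.143).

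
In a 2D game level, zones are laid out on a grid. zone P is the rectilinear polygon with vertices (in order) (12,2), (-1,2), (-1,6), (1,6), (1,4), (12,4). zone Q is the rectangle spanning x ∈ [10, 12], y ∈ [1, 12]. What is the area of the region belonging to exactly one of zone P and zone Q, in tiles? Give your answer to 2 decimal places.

44.00

|zone P| = 30, |zone Q| = 22, |zone P∩zone Q| = 4.
|zone P △ zone Q| = |zone P| + |zone Q| − 2·|zone P∩zone Q| = 30 + 22 − 8 = 44.00.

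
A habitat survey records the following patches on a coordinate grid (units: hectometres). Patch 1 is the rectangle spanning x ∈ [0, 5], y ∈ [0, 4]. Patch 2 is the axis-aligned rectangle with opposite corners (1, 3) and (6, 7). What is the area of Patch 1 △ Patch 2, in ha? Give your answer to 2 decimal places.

|Patch 1∩Patch 2|: x∈[1,5], y∈[3,4] → 4·1 = 4.
|Patch 1 △ Patch 2| = |Patch 1| + |Patch 2| − 2·|Patch 1∩Patch 2| = 20 + 20 − 8 = 32.00.

32.00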